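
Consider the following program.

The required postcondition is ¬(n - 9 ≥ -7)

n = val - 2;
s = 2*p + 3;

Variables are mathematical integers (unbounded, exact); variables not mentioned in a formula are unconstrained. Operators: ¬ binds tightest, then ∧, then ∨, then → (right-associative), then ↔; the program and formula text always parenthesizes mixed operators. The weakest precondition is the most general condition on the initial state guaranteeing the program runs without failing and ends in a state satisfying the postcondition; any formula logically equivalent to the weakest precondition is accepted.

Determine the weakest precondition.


Working backward. After the program, the postcondition ¬(n - 9 ≥ -7) must hold; in canonical form it is ¬(n ≥ 2).
Before s := 2*p + 3: ¬(n ≥ 2)
Before n := val - 2: ¬(val ≥ 4)
Answer: WP = ¬(val ≥ 4)


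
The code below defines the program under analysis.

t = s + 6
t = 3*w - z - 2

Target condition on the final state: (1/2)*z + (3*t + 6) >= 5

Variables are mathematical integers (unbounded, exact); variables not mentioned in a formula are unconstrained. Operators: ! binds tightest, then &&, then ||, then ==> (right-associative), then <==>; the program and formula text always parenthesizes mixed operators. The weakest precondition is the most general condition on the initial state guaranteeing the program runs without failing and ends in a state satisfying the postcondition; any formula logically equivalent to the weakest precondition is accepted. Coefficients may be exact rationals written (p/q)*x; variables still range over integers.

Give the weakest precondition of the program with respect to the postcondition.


Working backward. After the program, the postcondition (1/2)*z + (3*t + 6) >= 5 must hold; in canonical form it is 3*t + (1/2)*z >= -1.
Before t := 3*w - z - 2: 9*w >= (5/2)*z + 5
Before t := s + 6: 9*w >= (5/2)*z + 5
Answer: WP = 9*w >= (5/2)*z + 5


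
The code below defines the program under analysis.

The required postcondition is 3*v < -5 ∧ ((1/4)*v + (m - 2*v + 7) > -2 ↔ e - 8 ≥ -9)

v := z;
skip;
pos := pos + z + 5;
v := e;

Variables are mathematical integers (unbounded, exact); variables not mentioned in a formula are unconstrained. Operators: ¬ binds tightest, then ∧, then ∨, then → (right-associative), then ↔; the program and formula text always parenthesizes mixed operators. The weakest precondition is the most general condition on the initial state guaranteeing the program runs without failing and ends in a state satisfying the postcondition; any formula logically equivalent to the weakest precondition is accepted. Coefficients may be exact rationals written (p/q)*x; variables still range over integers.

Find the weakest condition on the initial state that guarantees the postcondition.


Working backward. After the program, the postcondition 3*v < -5 ∧ ((1/4)*v + (m - 2*v + 7) > -2 ↔ e - 8 ≥ -9) must hold; in canonical form it is 3*v < -5 ∧ (m > (7/4)*v - 9 ↔ e ≥ -1).
Before v := e: 3*e < -5 ∧ (m > (7/4)*e - 9 ↔ e ≥ -1)
Before pos := pos + z + 5: 3*e < -5 ∧ (m > (7/4)*e - 9 ↔ e ≥ -1)
Before skip: 3*e < -5 ∧ (m > (7/4)*e - 9 ↔ e ≥ -1)
Before v := z: 3*e < -5 ∧ (m > (7/4)*e - 9 ↔ e ≥ -1)
Answer: WP = 3*e < -5 ∧ (m > (7/4)*e - 9 ↔ e ≥ -1)


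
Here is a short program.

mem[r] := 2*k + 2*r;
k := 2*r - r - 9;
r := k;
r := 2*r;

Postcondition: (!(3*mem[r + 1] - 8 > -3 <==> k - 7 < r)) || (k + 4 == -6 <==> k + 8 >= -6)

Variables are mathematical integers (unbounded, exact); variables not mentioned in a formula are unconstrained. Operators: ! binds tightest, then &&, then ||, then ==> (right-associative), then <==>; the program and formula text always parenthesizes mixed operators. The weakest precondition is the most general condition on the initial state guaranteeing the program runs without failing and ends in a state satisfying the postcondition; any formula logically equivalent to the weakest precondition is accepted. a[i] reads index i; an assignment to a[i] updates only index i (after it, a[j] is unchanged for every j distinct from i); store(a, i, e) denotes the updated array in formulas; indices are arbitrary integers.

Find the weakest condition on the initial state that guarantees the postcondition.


Working backward. After the program, the postcondition (!(3*mem[r + 1] - 8 > -3 <==> k - 7 < r)) || (k + 4 == -6 <==> k + 8 >= -6) must hold; in canonical form it is (!(3*mem[r + 1] > 5 <==> k < r + 7)) || (k == -10 <==> k >= -14).
Before r := 2*r: (!(3*mem[2*r + 1] > 5 <==> k < 2*r + 7)) || (k == -10 <==> k >= -14)
Before r := k: (!(3*mem[2*k + 1] > 5 <==> k > -7)) || (k == -10 <==> k >= -14)
Before k := 2*r - r - 9: (!(3*mem[2*r - 17] > 5 <==> r > 2)) || (r == -1 <==> r >= -5)
Before mem[r] := 2*k + 2*r: (!(3*store(mem, r, 2*k + 2*r)[2*r - 17] > 5 <==> r > 2)) || (r == -1 <==> r >= -5)
Answer: WP = (!(3*store(mem, r, 2*k + 2*r)[2*r - 17] > 5 <==> r > 2)) || (r == -1 <==> r >= -5)


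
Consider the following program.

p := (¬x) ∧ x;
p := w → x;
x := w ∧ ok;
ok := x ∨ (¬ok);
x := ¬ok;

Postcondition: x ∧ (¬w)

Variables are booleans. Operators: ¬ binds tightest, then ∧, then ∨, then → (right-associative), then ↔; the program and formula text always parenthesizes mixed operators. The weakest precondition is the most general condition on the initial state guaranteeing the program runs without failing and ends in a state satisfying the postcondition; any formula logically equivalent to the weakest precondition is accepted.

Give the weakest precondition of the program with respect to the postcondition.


Working backward. After the program, x ∧ (¬w) must hold.
Before x := ¬ok: (¬ok) ∧ (¬w)
Before ok := x ∨ (¬ok): (¬(x ∨ (¬ok))) ∧ (¬w)
Before x := w ∧ ok: (¬((w ∧ ok) ∨ (¬ok))) ∧ (¬w)
Before p := w → x: (¬((w ∧ ok) ∨ (¬ok))) ∧ (¬w)
Before p := (¬x) ∧ x: (¬((w ∧ ok) ∨ (¬ok))) ∧ (¬w)
Answer: WP = (¬((w ∧ ok) ∨ (¬ok))) ∧ (¬w)


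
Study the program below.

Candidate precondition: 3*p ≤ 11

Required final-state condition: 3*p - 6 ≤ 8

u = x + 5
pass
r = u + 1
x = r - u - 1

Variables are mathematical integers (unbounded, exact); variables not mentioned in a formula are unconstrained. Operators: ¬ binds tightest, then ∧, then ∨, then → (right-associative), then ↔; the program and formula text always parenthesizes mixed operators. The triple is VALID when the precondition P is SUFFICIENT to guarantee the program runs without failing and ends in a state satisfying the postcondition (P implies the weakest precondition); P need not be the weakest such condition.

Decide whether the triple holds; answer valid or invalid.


Working backward. After the program, the postcondition 3*p - 6 ≤ 8 must hold; in canonical form it is 3*p ≤ 14.
Before x := r - u - 1: 3*p ≤ 14
Before r := u + 1: 3*p ≤ 14
Before skip: 3*p ≤ 14
Before u := x + 5: 3*p ≤ 14
The weakest precondition is 3*p ≤ 14.
Check whether 3*p ≤ 11 implies it.
Every state satisfying the precondition satisfies the weakest precondition: the implication holds.
Answer: valid


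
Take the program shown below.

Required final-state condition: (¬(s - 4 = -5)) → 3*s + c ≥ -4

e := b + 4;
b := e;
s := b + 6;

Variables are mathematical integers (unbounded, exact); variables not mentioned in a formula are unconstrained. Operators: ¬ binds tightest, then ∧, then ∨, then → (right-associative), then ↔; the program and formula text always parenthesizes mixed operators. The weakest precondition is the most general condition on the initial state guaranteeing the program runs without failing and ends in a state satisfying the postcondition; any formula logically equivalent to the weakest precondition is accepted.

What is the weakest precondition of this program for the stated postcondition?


Working backward. After the program, the postcondition (¬(s - 4 = -5)) → 3*s + c ≥ -4 must hold; in canonical form it is (¬(s = -1)) → c + 3*s ≥ -4.
Before s := b + 6: (¬(b = -7)) → 3*b + c ≥ -22
Before b := e: (¬(e = -7)) → c + 3*e ≥ -22
Before e := b + 4: (¬(b = -11)) → 3*b + c ≥ -34
Answer: WP = (¬(b = -11)) → 3*b + c ≥ -34


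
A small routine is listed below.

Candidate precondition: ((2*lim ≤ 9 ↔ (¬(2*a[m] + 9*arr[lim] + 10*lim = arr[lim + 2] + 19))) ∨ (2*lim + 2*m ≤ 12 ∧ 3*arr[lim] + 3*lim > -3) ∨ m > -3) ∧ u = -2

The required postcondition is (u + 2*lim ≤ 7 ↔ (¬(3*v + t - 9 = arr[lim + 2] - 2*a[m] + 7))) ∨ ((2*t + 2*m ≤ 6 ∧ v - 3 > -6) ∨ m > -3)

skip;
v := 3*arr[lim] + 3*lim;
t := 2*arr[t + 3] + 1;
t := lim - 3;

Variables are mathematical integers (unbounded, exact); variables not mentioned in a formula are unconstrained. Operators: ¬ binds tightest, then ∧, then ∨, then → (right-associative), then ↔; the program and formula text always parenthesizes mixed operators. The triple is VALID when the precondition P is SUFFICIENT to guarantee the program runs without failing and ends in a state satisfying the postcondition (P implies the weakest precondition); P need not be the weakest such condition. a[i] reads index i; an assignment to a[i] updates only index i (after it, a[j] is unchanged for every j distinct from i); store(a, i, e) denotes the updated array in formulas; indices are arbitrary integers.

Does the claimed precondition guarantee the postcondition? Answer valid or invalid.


Working backward. After the program, the postcondition (u + 2*lim ≤ 7 ↔ (¬(3*v + t - 9 = arr[lim + 2] - 2*a[m] + 7))) ∨ ((2*t + 2*m ≤ 6 ∧ v - 3 > -6) ∨ m > -3) must hold; in canonical form it is (2*lim + u ≤ 7 ↔ (¬(2*a[m] + t + 3*v = arr[lim + 2] + 16))) ∨ (2*m + 2*t ≤ 6 ∧ v > -3) ∨ m > -3.
Before t := lim - 3: (2*lim + u ≤ 7 ↔ (¬(2*a[m] + lim + 3*v = arr[lim + 2] + 19))) ∨ (2*lim + 2*m ≤ 12 ∧ v > -3) ∨ m > -3
Before t := 2*arr[t + 3] + 1: (2*lim + u ≤ 7 ↔ (¬(2*a[m] + lim + 3*v = arr[lim + 2] + 19))) ∨ (2*lim + 2*m ≤ 12 ∧ v > -3) ∨ m > -3
Before v := 3*arr[lim] + 3*lim: (2*lim + u ≤ 7 ↔ (¬(2*a[m] + 9*arr[lim] + 10*lim = arr[lim + 2] + 19))) ∨ (2*lim + 2*m ≤ 12 ∧ 3*arr[lim] + 3*lim > -3) ∨ m > -3
Before skip: (2*lim + u ≤ 7 ↔ (¬(2*a[m] + 9*arr[lim] + 10*lim = arr[lim + 2] + 19))) ∨ (2*lim + 2*m ≤ 12 ∧ 3*arr[lim] + 3*lim > -3) ∨ m > -3
The weakest precondition is (2*lim + u ≤ 7 ↔ (¬(2*a[m] + 9*arr[lim] + 10*lim = arr[lim + 2] + 19))) ∨ (2*lim + 2*m ≤ 12 ∧ 3*arr[lim] + 3*lim > -3) ∨ m > -3.
Check whether ((2*lim ≤ 9 ↔ (¬(2*a[m] + 9*arr[lim] + 10*lim = arr[lim + 2] + 19))) ∨ (2*lim + 2*m ≤ 12 ∧ 3*arr[lim] + 3*lim > -3) ∨ m > -3) ∧ u = -2 implies it.
Every state satisfying the precondition satisfies the weakest precondition: the implication holds.
Answer: valid


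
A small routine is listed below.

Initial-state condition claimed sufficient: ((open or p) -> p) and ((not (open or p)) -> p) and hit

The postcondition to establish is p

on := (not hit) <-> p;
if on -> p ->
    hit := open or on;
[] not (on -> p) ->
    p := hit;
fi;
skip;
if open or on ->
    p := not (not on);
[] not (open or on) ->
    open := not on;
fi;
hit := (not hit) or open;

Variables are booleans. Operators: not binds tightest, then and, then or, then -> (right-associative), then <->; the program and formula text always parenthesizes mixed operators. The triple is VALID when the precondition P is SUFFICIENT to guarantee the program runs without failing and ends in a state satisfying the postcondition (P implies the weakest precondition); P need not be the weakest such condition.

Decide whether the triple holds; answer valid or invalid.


Working backward. After the program, p must hold.
Before hit := (not hit) or open: p
Then branch requires on; else branch requires p.
Before the if: ((open or on) -> on) and ((not (open or on)) -> p)
Before skip: ((open or on) -> on) and ((not (open or on)) -> p)
Then branch requires ((open or on) -> on) and ((not (open or on)) -> p); else branch requires ((open or on) -> on) and ((not (open or on)) -> hit).
Before the if: ((on -> p) -> (((open or on) -> on) and ((not (open or on)) -> p))) and ((not (on -> p)) -> (((open or on) -> on) and ((not (open or on)) -> hit)))
Before on := (not hit) <-> p: ((((not hit) <-> p) -> p) -> (((open or ((not hit) <-> p)) -> ((not hit) <-> p)) and ((not (open or ((not hit) <-> p))) -> p))) and ((not (((not hit) <-> p) -> p)) -> (((open or ((not hit) <-> p)) -> ((not hit) <-> p)) and ((not (open or ((not hit) <-> p))) -> hit)))
The weakest precondition is ((((not hit) <-> p) -> p) -> (((open or ((not hit) <-> p)) -> ((not hit) <-> p)) and ((not (open or ((not hit) <-> p))) -> p))) and ((not (((not hit) <-> p) -> p)) -> (((open or ((not hit) <-> p)) -> ((not hit) <-> p)) and ((not (open or ((not hit) <-> p))) -> hit))).
Check whether ((open or p) -> p) and ((not (open or p)) -> p) and hit implies it.
Countermodel: at the initial state hit = true, open = true, p = true, the precondition holds but the weakest precondition fails.
Answer: invalid


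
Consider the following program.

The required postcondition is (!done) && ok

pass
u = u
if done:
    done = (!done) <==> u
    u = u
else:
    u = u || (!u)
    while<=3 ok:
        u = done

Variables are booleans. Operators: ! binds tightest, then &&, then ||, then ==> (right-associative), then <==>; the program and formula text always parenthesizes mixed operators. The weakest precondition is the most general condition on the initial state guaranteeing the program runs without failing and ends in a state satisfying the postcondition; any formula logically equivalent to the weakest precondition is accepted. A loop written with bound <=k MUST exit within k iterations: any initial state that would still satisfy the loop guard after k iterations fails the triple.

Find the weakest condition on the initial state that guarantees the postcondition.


Working backward. After the program, (!done) && ok must hold.
Then branch requires (!((!done) <==> u)) && ok; else branch requires (ok ==> ((ok ==> ((!ok) && ((!ok) ==> ((!done) && ok)))) && ((!ok) ==> ((!done) && ok)))) && ((!ok) ==> ((!done) && ok)).
Before the if: (done ==> ((!((!done) <==> u)) && ok)) && ((!done) ==> ((ok ==> ((ok ==> ((!ok) && ((!ok) ==> ((!done) && ok)))) && ((!ok) ==> ((!done) && ok)))) && ((!ok) ==> ((!done) && ok))))
Before u := u: (done ==> ((!((!done) <==> u)) && ok)) && ((!done) ==> ((ok ==> ((ok ==> ((!ok) && ((!ok) ==> ((!done) && ok)))) && ((!ok) ==> ((!done) && ok)))) && ((!ok) ==> ((!done) && ok))))
Before skip: (done ==> ((!((!done) <==> u)) && ok)) && ((!done) ==> ((ok ==> ((ok ==> ((!ok) && ((!ok) ==> ((!done) && ok)))) && ((!ok) ==> ((!done) && ok)))) && ((!ok) ==> ((!done) && ok))))
Answer: WP = (done ==> ((!((!done) <==> u)) && ok)) && ((!done) ==> ((ok ==> ((ok ==> ((!ok) && ((!ok) ==> ((!done) && ok)))) && ((!ok) ==> ((!done) && ok)))) && ((!ok) ==> ((!done) && ok))))


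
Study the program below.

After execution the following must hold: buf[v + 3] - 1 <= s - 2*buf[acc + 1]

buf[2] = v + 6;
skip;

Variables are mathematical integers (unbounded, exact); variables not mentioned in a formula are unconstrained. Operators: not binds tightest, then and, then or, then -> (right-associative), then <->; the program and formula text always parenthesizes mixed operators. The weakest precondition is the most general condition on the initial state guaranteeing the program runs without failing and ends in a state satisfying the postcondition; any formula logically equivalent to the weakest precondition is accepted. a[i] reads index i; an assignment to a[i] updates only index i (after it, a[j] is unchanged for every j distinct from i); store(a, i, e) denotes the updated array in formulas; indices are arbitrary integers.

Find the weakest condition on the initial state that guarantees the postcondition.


Working backward. After the program, the postcondition buf[v + 3] - 1 <= s - 2*buf[acc + 1] must hold; in canonical form it is 2*buf[acc + 1] + buf[v + 3] <= s + 1.
Before skip: 2*buf[acc + 1] + buf[v + 3] <= s + 1
Before buf[2] := v + 6: 2*store(buf, 2, v + 6)[acc + 1] + store(buf, 2, v + 6)[v + 3] <= s + 1
Answer: WP = 2*store(buf, 2, v + 6)[acc + 1] + store(buf, 2, v + 6)[v + 3] <= s + 1


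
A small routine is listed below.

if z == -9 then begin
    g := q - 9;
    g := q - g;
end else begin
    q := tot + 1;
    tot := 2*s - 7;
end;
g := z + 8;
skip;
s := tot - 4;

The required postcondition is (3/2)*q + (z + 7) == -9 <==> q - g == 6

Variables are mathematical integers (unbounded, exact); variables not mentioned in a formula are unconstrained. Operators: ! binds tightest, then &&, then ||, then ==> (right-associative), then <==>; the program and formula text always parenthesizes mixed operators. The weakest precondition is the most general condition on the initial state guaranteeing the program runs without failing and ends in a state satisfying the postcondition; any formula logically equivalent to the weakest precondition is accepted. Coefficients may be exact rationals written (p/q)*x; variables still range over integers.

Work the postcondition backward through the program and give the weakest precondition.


Working backward. After the program, the postcondition (3/2)*q + (z + 7) == -9 <==> q - g == 6 must hold; in canonical form it is (3/2)*q + z == -16 <==> q == g + 6.
Before s := tot - 4: (3/2)*q + z == -16 <==> q == g + 6
Before skip: (3/2)*q + z == -16 <==> q == g + 6
Before g := z + 8: (3/2)*q + z == -16 <==> q == z + 14
Then branch requires (3/2)*q + z == -16 <==> q == z + 14; else branch requires (3/2)*tot + z == -35/2 <==> tot == z + 13.
Before the if: (z == -9 ==> ((3/2)*q + z == -16 <==> q == z + 14)) && ((!(z == -9)) ==> ((3/2)*tot + z == -35/2 <==> tot == z + 13))
Answer: WP = (z == -9 ==> ((3/2)*q + z == -16 <==> q == z + 14)) && ((!(z == -9)) ==> ((3/2)*tot + z == -35/2 <==> tot == z + 13))


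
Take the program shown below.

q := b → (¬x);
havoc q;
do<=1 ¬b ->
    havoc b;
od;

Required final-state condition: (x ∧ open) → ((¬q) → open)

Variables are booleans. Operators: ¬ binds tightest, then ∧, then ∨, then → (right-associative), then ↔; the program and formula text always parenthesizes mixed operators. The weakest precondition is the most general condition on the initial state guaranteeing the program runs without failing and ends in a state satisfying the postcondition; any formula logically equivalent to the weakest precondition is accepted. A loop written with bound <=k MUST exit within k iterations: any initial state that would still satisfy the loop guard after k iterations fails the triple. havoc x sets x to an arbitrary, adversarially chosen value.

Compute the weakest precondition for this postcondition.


Working backward. After the program, (x ∧ open) → ((¬q) → open) must hold.
Before the loop (bound <=1), unroll the exhaustion recursion (WP_0 = exit-now case; WP_j = one more guarded iteration, up to j = 1):
  WP_0: b ∧ ((x ∧ open) → ((¬q) → open))
  WP_1: b ∧ (b → ((x ∧ open) → ((¬q) → open)))
So before the loop: b ∧ (b → ((x ∧ open) → ((¬q) → open)))
Before havoc q: b ∧ (b → ((x ∧ open) → open))
Before q := b → (¬x): b ∧ (b → ((x ∧ open) → open))
Answer: WP = b ∧ (b → ((x ∧ open) → open))


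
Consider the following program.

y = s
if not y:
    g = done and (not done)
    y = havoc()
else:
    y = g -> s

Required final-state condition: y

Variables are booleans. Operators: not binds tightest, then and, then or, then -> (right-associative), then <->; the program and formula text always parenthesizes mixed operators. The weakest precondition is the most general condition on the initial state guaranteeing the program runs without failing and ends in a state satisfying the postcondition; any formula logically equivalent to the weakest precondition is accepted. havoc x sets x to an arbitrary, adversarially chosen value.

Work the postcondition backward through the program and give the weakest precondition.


Working backward. After the program, y must hold.
Then branch requires false; else branch requires g -> s.
Before the if: y and (y -> (g -> s))
Before y := s: s and (s -> (g -> s))
Answer: WP = s and (s -> (g -> s))


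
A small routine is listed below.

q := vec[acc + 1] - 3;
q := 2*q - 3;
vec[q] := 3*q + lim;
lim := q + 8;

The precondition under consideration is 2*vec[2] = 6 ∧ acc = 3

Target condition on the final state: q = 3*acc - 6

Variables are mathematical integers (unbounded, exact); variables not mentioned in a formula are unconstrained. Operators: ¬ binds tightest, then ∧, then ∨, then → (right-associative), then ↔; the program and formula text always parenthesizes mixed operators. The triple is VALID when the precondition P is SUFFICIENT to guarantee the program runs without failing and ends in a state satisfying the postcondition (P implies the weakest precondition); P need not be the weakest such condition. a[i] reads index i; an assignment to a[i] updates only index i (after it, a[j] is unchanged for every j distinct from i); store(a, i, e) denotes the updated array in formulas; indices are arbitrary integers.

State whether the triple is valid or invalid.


Working backward. After the program, q = 3*acc - 6 must hold.
Before lim := q + 8: q = 3*acc - 6
Before vec[q] := 3*q + lim: q = 3*acc - 6
Before q := 2*q - 3: 2*q = 3*acc - 3
Before q := vec[acc + 1] - 3: 2*vec[acc + 1] = 3*acc + 3
The weakest precondition is 2*vec[acc + 1] = 3*acc + 3.
Check whether 2*vec[2] = 6 ∧ acc = 3 implies it.
Countermodel: at the initial state acc = 3, vec = {[2] = 3, [4] = 5, elsewhere 5}, the precondition holds but the weakest precondition fails.
Answer: invalid


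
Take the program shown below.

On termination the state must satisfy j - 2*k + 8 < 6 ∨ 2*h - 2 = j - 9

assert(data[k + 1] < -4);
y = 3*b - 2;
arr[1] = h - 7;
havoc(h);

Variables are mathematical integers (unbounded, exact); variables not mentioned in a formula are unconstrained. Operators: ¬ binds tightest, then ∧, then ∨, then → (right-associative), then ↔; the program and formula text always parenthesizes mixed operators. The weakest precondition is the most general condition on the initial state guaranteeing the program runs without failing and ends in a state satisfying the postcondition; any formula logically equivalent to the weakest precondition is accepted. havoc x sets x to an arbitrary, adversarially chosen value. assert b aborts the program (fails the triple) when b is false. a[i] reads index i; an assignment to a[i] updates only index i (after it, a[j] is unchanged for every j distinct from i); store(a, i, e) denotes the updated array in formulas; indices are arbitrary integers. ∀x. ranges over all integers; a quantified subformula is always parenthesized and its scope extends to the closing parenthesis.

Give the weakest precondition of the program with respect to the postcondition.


Working backward. After the program, the postcondition j - 2*k + 8 < 6 ∨ 2*h - 2 = j - 9 must hold; in canonical form it is j < 2*k - 2 ∨ 2*h = j - 7.
Before havoc h: ∀h_1. (j < 2*k - 2 ∨ 2*h_1 = j - 7)
Before arr[1] := h - 7: ∀h_1. (j < 2*k - 2 ∨ 2*h_1 = j - 7)
Before y := 3*b - 2: ∀h_1. (j < 2*k - 2 ∨ 2*h_1 = j - 7)
Before assert data[k + 1] < -4: data[k + 1] < -4 ∧ (∀h_1. (j < 2*k - 2 ∨ 2*h_1 = j - 7))
Answer: WP = data[k + 1] < -4 ∧ (∀h_1. (j < 2*k - 2 ∨ 2*h_1 = j - 7))


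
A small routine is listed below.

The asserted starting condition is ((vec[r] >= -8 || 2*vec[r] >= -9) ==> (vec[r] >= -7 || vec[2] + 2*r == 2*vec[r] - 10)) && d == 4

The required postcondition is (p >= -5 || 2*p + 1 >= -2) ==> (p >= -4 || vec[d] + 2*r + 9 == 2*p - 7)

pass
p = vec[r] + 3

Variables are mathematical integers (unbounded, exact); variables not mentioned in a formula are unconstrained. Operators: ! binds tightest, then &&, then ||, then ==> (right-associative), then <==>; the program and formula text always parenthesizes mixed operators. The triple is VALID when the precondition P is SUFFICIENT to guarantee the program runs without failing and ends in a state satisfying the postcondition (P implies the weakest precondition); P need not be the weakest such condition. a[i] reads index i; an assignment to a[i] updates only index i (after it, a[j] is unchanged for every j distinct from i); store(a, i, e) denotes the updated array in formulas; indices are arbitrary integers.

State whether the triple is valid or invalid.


Working backward. After the program, the postcondition (p >= -5 || 2*p + 1 >= -2) ==> (p >= -4 || vec[d] + 2*r + 9 == 2*p - 7) must hold; in canonical form it is (p >= -5 || 2*p >= -3) ==> (p >= -4 || vec[d] + 2*r == 2*p - 16).
Before p := vec[r] + 3: (vec[r] >= -8 || 2*vec[r] >= -9) ==> (vec[r] >= -7 || vec[d] + 2*r == 2*vec[r] - 10)
Before skip: (vec[r] >= -8 || 2*vec[r] >= -9) ==> (vec[r] >= -7 || vec[d] + 2*r == 2*vec[r] - 10)
The weakest precondition is (vec[r] >= -8 || 2*vec[r] >= -9) ==> (vec[r] >= -7 || vec[d] + 2*r == 2*vec[r] - 10).
Check whether ((vec[r] >= -8 || 2*vec[r] >= -9) ==> (vec[r] >= -7 || vec[2] + 2*r == 2*vec[r] - 10)) && d == 4 implies it.
Countermodel: at the initial state d = 4, r = 0, vec = {[0] = -8, [2] = -26, [4] = -27, elsewhere -27}, the precondition holds but the weakest precondition fails.
Answer: invalid


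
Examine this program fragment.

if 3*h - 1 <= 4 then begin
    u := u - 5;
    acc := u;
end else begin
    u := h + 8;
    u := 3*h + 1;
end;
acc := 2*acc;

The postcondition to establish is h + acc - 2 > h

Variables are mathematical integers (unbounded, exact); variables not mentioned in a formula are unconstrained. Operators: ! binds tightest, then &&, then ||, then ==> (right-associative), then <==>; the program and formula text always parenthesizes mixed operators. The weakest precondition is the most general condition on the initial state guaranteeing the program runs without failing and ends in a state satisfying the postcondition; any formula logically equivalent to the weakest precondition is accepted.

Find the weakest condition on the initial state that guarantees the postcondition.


Working backward. After the program, the postcondition h + acc - 2 > h must hold; in canonical form it is acc > 2.
Before acc := 2*acc: 2*acc > 2
Then branch requires 2*u > 12; else branch requires 2*acc > 2.
Before the if: (3*h <= 5 ==> 2*u > 12) && ((!(3*h <= 5)) ==> 2*acc > 2)
Answer: WP = (3*h <= 5 ==> 2*u > 12) && ((!(3*h <= 5)) ==> 2*acc > 2)


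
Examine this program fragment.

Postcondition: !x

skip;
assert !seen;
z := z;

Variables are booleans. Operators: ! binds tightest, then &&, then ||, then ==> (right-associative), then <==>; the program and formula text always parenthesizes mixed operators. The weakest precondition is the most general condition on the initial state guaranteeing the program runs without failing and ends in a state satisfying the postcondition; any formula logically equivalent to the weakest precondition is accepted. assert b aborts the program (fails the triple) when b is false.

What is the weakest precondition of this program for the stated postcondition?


Working backward. After the program, !x must hold.
Before z := z: !x
Before assert !seen: (!seen) && (!x)
Before skip: (!seen) && (!x)
Answer: WP = (!seen) && (!x)


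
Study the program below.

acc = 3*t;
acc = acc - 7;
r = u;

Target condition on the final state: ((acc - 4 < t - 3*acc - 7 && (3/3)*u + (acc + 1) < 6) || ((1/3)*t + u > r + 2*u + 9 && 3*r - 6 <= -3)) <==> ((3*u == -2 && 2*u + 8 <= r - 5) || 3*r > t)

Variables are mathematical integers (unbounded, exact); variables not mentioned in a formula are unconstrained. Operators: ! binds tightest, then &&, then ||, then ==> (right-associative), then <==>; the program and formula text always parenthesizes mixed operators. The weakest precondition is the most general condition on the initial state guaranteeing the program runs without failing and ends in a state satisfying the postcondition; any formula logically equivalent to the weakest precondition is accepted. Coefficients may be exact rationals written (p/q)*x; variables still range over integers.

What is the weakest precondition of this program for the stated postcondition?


Working backward. After the program, the postcondition ((acc - 4 < t - 3*acc - 7 && (3/3)*u + (acc + 1) < 6) || ((1/3)*t + u > r + 2*u + 9 && 3*r - 6 <= -3)) <==> ((3*u == -2 && 2*u + 8 <= r - 5) || 3*r > t) must hold; in canonical form it is ((4*acc < t - 3 && acc + u < 5) || ((1/3)*t > r + u + 9 && 3*r <= 3)) <==> ((3*u == -2 && 2*u <= r - 13) || 3*r > t).
Before r := u: ((4*acc < t - 3 && acc + u < 5) || ((1/3)*t > 2*u + 9 && 3*u <= 3)) <==> ((3*u == -2 && u <= -13) || 3*u > t)
Before acc := acc - 7: ((4*acc < t + 25 && acc + u < 12) || ((1/3)*t > 2*u + 9 && 3*u <= 3)) <==> ((3*u == -2 && u <= -13) || 3*u > t)
Before acc := 3*t: ((11*t < 25 && 3*t + u < 12) || ((1/3)*t > 2*u + 9 && 3*u <= 3)) <==> ((3*u == -2 && u <= -13) || 3*u > t)
Answer: WP = ((11*t < 25 && 3*t + u < 12) || ((1/3)*t > 2*u + 9 && 3*u <= 3)) <==> ((3*u == -2 && u <= -13) || 3*u > t)


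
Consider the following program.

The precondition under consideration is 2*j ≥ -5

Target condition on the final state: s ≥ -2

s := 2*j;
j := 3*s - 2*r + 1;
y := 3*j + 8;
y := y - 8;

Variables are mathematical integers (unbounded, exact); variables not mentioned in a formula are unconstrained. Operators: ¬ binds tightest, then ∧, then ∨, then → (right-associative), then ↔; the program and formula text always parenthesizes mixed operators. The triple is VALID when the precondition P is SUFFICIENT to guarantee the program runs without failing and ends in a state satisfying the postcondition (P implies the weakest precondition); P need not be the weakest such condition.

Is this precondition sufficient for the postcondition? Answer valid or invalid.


Working backward. After the program, s ≥ -2 must hold.
Before y := y - 8: s ≥ -2
Before y := 3*j + 8: s ≥ -2
Before j := 3*s - 2*r + 1: s ≥ -2
Before s := 2*j: 2*j ≥ -2
The weakest precondition is 2*j ≥ -2.
Check whether 2*j ≥ -5 implies it.
Countermodel: at the initial state j = -2, the precondition holds but the weakest precondition fails.
Answer: invalid


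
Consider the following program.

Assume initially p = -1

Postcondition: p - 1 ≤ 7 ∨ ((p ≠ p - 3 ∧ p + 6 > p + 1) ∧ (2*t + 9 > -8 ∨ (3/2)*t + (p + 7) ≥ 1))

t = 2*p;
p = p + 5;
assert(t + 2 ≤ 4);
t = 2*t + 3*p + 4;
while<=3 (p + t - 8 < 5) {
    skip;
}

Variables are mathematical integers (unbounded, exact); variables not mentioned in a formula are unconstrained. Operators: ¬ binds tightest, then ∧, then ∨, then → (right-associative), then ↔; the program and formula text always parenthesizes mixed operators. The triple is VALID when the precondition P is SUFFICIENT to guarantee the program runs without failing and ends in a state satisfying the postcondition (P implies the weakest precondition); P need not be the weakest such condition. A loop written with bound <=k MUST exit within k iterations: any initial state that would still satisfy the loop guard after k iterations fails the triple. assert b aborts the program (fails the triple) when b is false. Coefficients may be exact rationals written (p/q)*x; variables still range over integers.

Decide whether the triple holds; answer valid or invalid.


Working backward. After the program, the postcondition p - 1 ≤ 7 ∨ ((p ≠ p - 3 ∧ p + 6 > p + 1) ∧ (2*t + 9 > -8 ∨ (3/2)*t + (p + 7) ≥ 1)) must hold; in canonical form it is p ≤ 8 ∨ 2*t > -17 ∨ p + (3/2)*t ≥ -6.
Before the loop (bound <=3), unroll the exhaustion recursion (WP_0 = exit-now case; WP_j = one more guarded iteration, up to j = 3):
  WP_0: (¬(p + t < 13)) ∧ (p ≤ 8 ∨ 2*t > -17 ∨ p + (3/2)*t ≥ -6)
  WP_1: (p + t < 13 → ((¬(p + t < 13)) ∧ (p ≤ 8 ∨ 2*t > -17 ∨ p + (3/2)*t ≥ -6))) ∧ ((¬(p + t < 13)) → (p ≤ 8 ∨ 2*t > -17 ∨ p + (3/2)*t ≥ -6))
  WP_2: (p + t < 13 → ((p + t < 13 → ((¬(p + t < 13)) ∧ (p ≤ 8 ∨ 2*t > -17 ∨ p + (3/2)*t ≥ -6))) ∧ ((¬(p + t < 13)) → (p ≤ 8 ∨ 2*t > -17 ∨ p + (3/2)*t ≥ -6)))) ∧ ((¬(p + t < 13)) → (p ≤ 8 ∨ 2*t > -17 ∨ p + (3/2)*t ≥ -6))
  WP_3: (p + t < 13 → ((p + t < 13 → ((p + t < 13 → ((¬(p + t < 13)) ∧ (p ≤ 8 ∨ 2*t > -17 ∨ p + (3/2)*t ≥ -6))) ∧ ((¬(p + t < 13)) → (p ≤ 8 ∨ 2*t > -17 ∨ p + (3/2)*t ≥ -6)))) ∧ ((¬(p + t < 13)) → (p ≤ 8 ∨ 2*t > -17 ∨ p + (3/2)*t ≥ -6)))) ∧ ((¬(p + t < 13)) → (p ≤ 8 ∨ 2*t > -17 ∨ p + (3/2)*t ≥ -6))
So before the loop: (p + t < 13 → ((p + t < 13 → ((p + t < 13 → ((¬(p + t < 13)) ∧ (p ≤ 8 ∨ 2*t > -17 ∨ p + (3/2)*t ≥ -6))) ∧ ((¬(p + t < 13)) → (p ≤ 8 ∨ 2*t > -17 ∨ p + (3/2)*t ≥ -6)))) ∧ ((¬(p + t < 13)) → (p ≤ 8 ∨ 2*t > -17 ∨ p + (3/2)*t ≥ -6)))) ∧ ((¬(p + t < 13)) → (p ≤ 8 ∨ 2*t > -17 ∨ p + (3/2)*t ≥ -6))
Before t := 2*t + 3*p + 4: (4*p + 2*t < 9 → ((4*p + 2*t < 9 → ((4*p + 2*t < 9 → ((¬(4*p + 2*t < 9)) ∧ (p ≤ 8 ∨ 6*p + 4*t > -25 ∨ (11/2)*p + 3*t ≥ -12))) ∧ ((¬(4*p + 2*t < 9)) → (p ≤ 8 ∨ 6*p + 4*t > -25 ∨ (11/2)*p + 3*t ≥ -12)))) ∧ ((¬(4*p + 2*t < 9)) → (p ≤ 8 ∨ 6*p + 4*t > -25 ∨ (11/2)*p + 3*t ≥ -12)))) ∧ ((¬(4*p + 2*t < 9)) → (p ≤ 8 ∨ 6*p + 4*t > -25 ∨ (11/2)*p + 3*t ≥ -12))
Before assert t + 2 ≤ 4: t ≤ 2 ∧ (4*p + 2*t < 9 → ((4*p + 2*t < 9 → ((4*p + 2*t < 9 → ((¬(4*p + 2*t < 9)) ∧ (p ≤ 8 ∨ 6*p + 4*t > -25 ∨ (11/2)*p + 3*t ≥ -12))) ∧ ((¬(4*p + 2*t < 9)) → (p ≤ 8 ∨ 6*p + 4*t > -25 ∨ (11/2)*p + 3*t ≥ -12)))) ∧ ((¬(4*p + 2*t < 9)) → (p ≤ 8 ∨ 6*p + 4*t > -25 ∨ (11/2)*p + 3*t ≥ -12)))) ∧ ((¬(4*p + 2*t < 9)) → (p ≤ 8 ∨ 6*p + 4*t > -25 ∨ (11/2)*p + 3*t ≥ -12))
Before p := p + 5: t ≤ 2 ∧ (4*p + 2*t < -11 → ((4*p + 2*t < -11 → ((4*p + 2*t < -11 → ((¬(4*p + 2*t < -11)) ∧ (p ≤ 3 ∨ 6*p + 4*t > -55 ∨ (11/2)*p + 3*t ≥ -79/2))) ∧ ((¬(4*p + 2*t < -11)) → (p ≤ 3 ∨ 6*p + 4*t > -55 ∨ (11/2)*p + 3*t ≥ -79/2)))) ∧ ((¬(4*p + 2*t < -11)) → (p ≤ 3 ∨ 6*p + 4*t > -55 ∨ (11/2)*p + 3*t ≥ -79/2)))) ∧ ((¬(4*p + 2*t < -11)) → (p ≤ 3 ∨ 6*p + 4*t > -55 ∨ (11/2)*p + 3*t ≥ -79/2))
Before t := 2*p: 2*p ≤ 2 ∧ (8*p < -11 → ((8*p < -11 → ((8*p < -11 → ((¬(8*p < -11)) ∧ (p ≤ 3 ∨ 14*p > -55 ∨ (23/2)*p ≥ -79/2))) ∧ ((¬(8*p < -11)) → (p ≤ 3 ∨ 14*p > -55 ∨ (23/2)*p ≥ -79/2)))) ∧ ((¬(8*p < -11)) → (p ≤ 3 ∨ 14*p > -55 ∨ (23/2)*p ≥ -79/2)))) ∧ ((¬(8*p < -11)) → (p ≤ 3 ∨ 14*p > -55 ∨ (23/2)*p ≥ -79/2))
The weakest precondition is 2*p ≤ 2 ∧ (8*p < -11 → ((8*p < -11 → ((8*p < -11 → ((¬(8*p < -11)) ∧ (p ≤ 3 ∨ 14*p > -55 ∨ (23/2)*p ≥ -79/2))) ∧ ((¬(8*p < -11)) → (p ≤ 3 ∨ 14*p > -55 ∨ (23/2)*p ≥ -79/2)))) ∧ ((¬(8*p < -11)) → (p ≤ 3 ∨ 14*p > -55 ∨ (23/2)*p ≥ -79/2)))) ∧ ((¬(8*p < -11)) → (p ≤ 3 ∨ 14*p > -55 ∨ (23/2)*p ≥ -79/2)).
Check whether p = -1 implies it.
Every state satisfying the precondition satisfies the weakest precondition: the implication holds.
Answer: valid


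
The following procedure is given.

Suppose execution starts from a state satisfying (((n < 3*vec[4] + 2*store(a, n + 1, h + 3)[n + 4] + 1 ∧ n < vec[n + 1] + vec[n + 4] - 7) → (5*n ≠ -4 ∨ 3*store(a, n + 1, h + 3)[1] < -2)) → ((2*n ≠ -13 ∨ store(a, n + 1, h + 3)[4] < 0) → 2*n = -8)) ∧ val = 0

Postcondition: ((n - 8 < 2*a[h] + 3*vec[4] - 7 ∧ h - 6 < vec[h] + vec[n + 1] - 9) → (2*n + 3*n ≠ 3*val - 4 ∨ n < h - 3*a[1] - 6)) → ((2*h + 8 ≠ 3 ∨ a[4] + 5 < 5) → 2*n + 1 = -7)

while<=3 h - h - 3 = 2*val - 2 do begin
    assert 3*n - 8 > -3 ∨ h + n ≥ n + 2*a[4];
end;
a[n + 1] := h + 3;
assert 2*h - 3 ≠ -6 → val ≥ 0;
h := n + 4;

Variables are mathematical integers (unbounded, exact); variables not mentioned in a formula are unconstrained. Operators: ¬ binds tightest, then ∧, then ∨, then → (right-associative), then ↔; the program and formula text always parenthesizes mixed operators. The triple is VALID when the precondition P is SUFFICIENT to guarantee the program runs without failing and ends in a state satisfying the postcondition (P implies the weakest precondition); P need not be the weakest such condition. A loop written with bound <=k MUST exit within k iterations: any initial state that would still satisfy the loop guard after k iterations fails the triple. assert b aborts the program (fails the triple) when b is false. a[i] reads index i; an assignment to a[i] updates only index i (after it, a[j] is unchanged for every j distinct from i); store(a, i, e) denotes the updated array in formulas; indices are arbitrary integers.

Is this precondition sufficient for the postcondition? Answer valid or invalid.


Working backward. After the program, the postcondition ((n - 8 < 2*a[h] + 3*vec[4] - 7 ∧ h - 6 < vec[h] + vec[n + 1] - 9) → (2*n + 3*n ≠ 3*val - 4 ∨ n < h - 3*a[1] - 6)) → ((2*h + 8 ≠ 3 ∨ a[4] + 5 < 5) → 2*n + 1 = -7) must hold; in canonical form it is ((n < 2*a[h] + 3*vec[4] + 1 ∧ h < vec[n + 1] + vec[h] - 3) → (5*n ≠ 3*val - 4 ∨ 3*a[1] + n < h - 6)) → ((2*h ≠ -5 ∨ a[4] < 0) → 2*n = -8).
Before h := n + 4: ((n < 2*a[n + 4] + 3*vec[4] + 1 ∧ n < vec[n + 1] + vec[n + 4] - 7) → (5*n ≠ 3*val - 4 ∨ 3*a[1] < -2)) → ((2*n ≠ -13 ∨ a[4] < 0) → 2*n = -8)
Before assert 2*h - 3 ≠ -6 → val ≥ 0: (2*h ≠ -3 → val ≥ 0) ∧ (((n < 2*a[n + 4] + 3*vec[4] + 1 ∧ n < vec[n + 1] + vec[n + 4] - 7) → (5*n ≠ 3*val - 4 ∨ 3*a[1] < -2)) → ((2*n ≠ -13 ∨ a[4] < 0) → 2*n = -8))
Before a[n + 1] := h + 3: (2*h ≠ -3 → val ≥ 0) ∧ (((n < 3*vec[4] + 2*store(a, n + 1, h + 3)[n + 4] + 1 ∧ n < vec[n + 1] + vec[n + 4] - 7) → (5*n ≠ 3*val - 4 ∨ 3*store(a, n + 1, h + 3)[1] < -2)) → ((2*n ≠ -13 ∨ store(a, n + 1, h + 3)[4] < 0) → 2*n = -8))
Before the loop (bound <=3), unroll the exhaustion recursion (WP_0 = exit-now case; WP_j = one more guarded iteration, up to j = 3):
  WP_0: (¬(2*val = -1)) ∧ (2*h ≠ -3 → val ≥ 0) ∧ (((n < 3*vec[4] + 2*store(a, n + 1, h + 3)[n + 4] + 1 ∧ n < vec[n + 1] + vec[n + 4] - 7) → (5*n ≠ 3*val - 4 ∨ 3*store(a, n + 1, h + 3)[1] < -2)) → ((2*n ≠ -13 ∨ store(a, n + 1, h + 3)[4] < 0) → 2*n = -8))
  WP_1: (2*val = -1 → ((3*n > 5 ∨ h ≥ 2*a[4]) ∧ (¬(2*val = -1)) ∧ (2*h ≠ -3 → val ≥ 0) ∧ (((n < 3*vec[4] + 2*store(a, n + 1, h + 3)[n + 4] + 1 ∧ n < vec[n + 1] + vec[n + 4] - 7) → (5*n ≠ 3*val - 4 ∨ 3*store(a, n + 1, h + 3)[1] < -2)) → ((2*n ≠ -13 ∨ store(a, n + 1, h + 3)[4] < 0) → 2*n = -8)))) ∧ ((¬(2*val = -1)) → ((2*h ≠ -3 → val ≥ 0) ∧ (((n < 3*vec[4] + 2*store(a, n + 1, h + 3)[n + 4] + 1 ∧ n < vec[n + 1] + vec[n + 4] - 7) → (5*n ≠ 3*val - 4 ∨ 3*store(a, n + 1, h + 3)[1] < -2)) → ((2*n ≠ -13 ∨ store(a, n + 1, h + 3)[4] < 0) → 2*n = -8))))
  WP_2: (2*val = -1 → ((3*n > 5 ∨ h ≥ 2*a[4]) ∧ (2*val = -1 → ((3*n > 5 ∨ h ≥ 2*a[4]) ∧ (¬(2*val = -1)) ∧ (2*h ≠ -3 → val ≥ 0) ∧ (((n < 3*vec[4] + 2*store(a, n + 1, h + 3)[n + 4] + 1 ∧ n < vec[n + 1] + vec[n + 4] - 7) → (5*n ≠ 3*val - 4 ∨ 3*store(a, n + 1, h + 3)[1] < -2)) → ((2*n ≠ -13 ∨ store(a, n + 1, h + 3)[4] < 0) → 2*n = -8)))) ∧ ((¬(2*val = -1)) → ((2*h ≠ -3 → val ≥ 0) ∧ (((n < 3*vec[4] + 2*store(a, n + 1, h + 3)[n + 4] + 1 ∧ n < vec[n + 1] + vec[n + 4] - 7) → (5*n ≠ 3*val - 4 ∨ 3*store(a, n + 1, h + 3)[1] < -2)) → ((2*n ≠ -13 ∨ store(a, n + 1, h + 3)[4] < 0) → 2*n = -8)))))) ∧ ((¬(2*val = -1)) → ((2*h ≠ -3 → val ≥ 0) ∧ (((n < 3*vec[4] + 2*store(a, n + 1, h + 3)[n + 4] + 1 ∧ n < vec[n + 1] + vec[n + 4] - 7) → (5*n ≠ 3*val - 4 ∨ 3*store(a, n + 1, h + 3)[1] < -2)) → ((2*n ≠ -13 ∨ store(a, n + 1, h + 3)[4] < 0) → 2*n = -8))))
  WP_3: (2*val = -1 → ((3*n > 5 ∨ h ≥ 2*a[4]) ∧ (2*val = -1 → ((3*n > 5 ∨ h ≥ 2*a[4]) ∧ (2*val = -1 → ((3*n > 5 ∨ h ≥ 2*a[4]) ∧ (¬(2*val = -1)) ∧ (2*h ≠ -3 → val ≥ 0) ∧ (((n < 3*vec[4] + 2*store(a, n + 1, h + 3)[n + 4] + 1 ∧ n < vec[n + 1] + vec[n + 4] - 7) → (5*n ≠ 3*val - 4 ∨ 3*store(a, n + 1, h + 3)[1] < -2)) → ((2*n ≠ -13 ∨ store(a, n + 1, h + 3)[4] < 0) → 2*n = -8)))) ∧ ((¬(2*val = -1)) → ((2*h ≠ -3 → val ≥ 0) ∧ (((n < 3*vec[4] + 2*store(a, n + 1, h + 3)[n + 4] + 1 ∧ n < vec[n + 1] + vec[n + 4] - 7) → (5*n ≠ 3*val - 4 ∨ 3*store(a, n + 1, h + 3)[1] < -2)) → ((2*n ≠ -13 ∨ store(a, n + 1, h + 3)[4] < 0) → 2*n = -8)))))) ∧ ((¬(2*val = -1)) → ((2*h ≠ -3 → val ≥ 0) ∧ (((n < 3*vec[4] + 2*store(a, n + 1, h + 3)[n + 4] + 1 ∧ n < vec[n + 1] + vec[n + 4] - 7) → (5*n ≠ 3*val - 4 ∨ 3*store(a, n + 1, h + 3)[1] < -2)) → ((2*n ≠ -13 ∨ store(a, n + 1, h + 3)[4] < 0) → 2*n = -8)))))) ∧ ((¬(2*val = -1)) → ((2*h ≠ -3 → val ≥ 0) ∧ (((n < 3*vec[4] + 2*store(a, n + 1, h + 3)[n + 4] + 1 ∧ n < vec[n + 1] + vec[n + 4] - 7) → (5*n ≠ 3*val - 4 ∨ 3*store(a, n + 1, h + 3)[1] < -2)) → ((2*n ≠ -13 ∨ store(a, n + 1, h + 3)[4] < 0) → 2*n = -8))))
So before the loop: (2*val = -1 → ((3*n > 5 ∨ h ≥ 2*a[4]) ∧ (2*val = -1 → ((3*n > 5 ∨ h ≥ 2*a[4]) ∧ (2*val = -1 → ((3*n > 5 ∨ h ≥ 2*a[4]) ∧ (¬(2*val = -1)) ∧ (2*h ≠ -3 → val ≥ 0) ∧ (((n < 3*vec[4] + 2*store(a, n + 1, h + 3)[n + 4] + 1 ∧ n < vec[n + 1] + vec[n + 4] - 7) → (5*n ≠ 3*val - 4 ∨ 3*store(a, n + 1, h + 3)[1] < -2)) → ((2*n ≠ -13 ∨ store(a, n + 1, h + 3)[4] < 0) → 2*n = -8)))) ∧ ((¬(2*val = -1)) → ((2*h ≠ -3 → val ≥ 0) ∧ (((n < 3*vec[4] + 2*store(a, n + 1, h + 3)[n + 4] + 1 ∧ n < vec[n + 1] + vec[n + 4] - 7) → (5*n ≠ 3*val - 4 ∨ 3*store(a, n + 1, h + 3)[1] < -2)) → ((2*n ≠ -13 ∨ store(a, n + 1, h + 3)[4] < 0) → 2*n = -8)))))) ∧ ((¬(2*val = -1)) → ((2*h ≠ -3 → val ≥ 0) ∧ (((n < 3*vec[4] + 2*store(a, n + 1, h + 3)[n + 4] + 1 ∧ n < vec[n + 1] + vec[n + 4] - 7) → (5*n ≠ 3*val - 4 ∨ 3*store(a, n + 1, h + 3)[1] < -2)) → ((2*n ≠ -13 ∨ store(a, n + 1, h + 3)[4] < 0) → 2*n = -8)))))) ∧ ((¬(2*val = -1)) → ((2*h ≠ -3 → val ≥ 0) ∧ (((n < 3*vec[4] + 2*store(a, n + 1, h + 3)[n + 4] + 1 ∧ n < vec[n + 1] + vec[n + 4] - 7) → (5*n ≠ 3*val - 4 ∨ 3*store(a, n + 1, h + 3)[1] < -2)) → ((2*n ≠ -13 ∨ store(a, n + 1, h + 3)[4] < 0) → 2*n = -8))))
The weakest precondition is (2*val = -1 → ((3*n > 5 ∨ h ≥ 2*a[4]) ∧ (2*val = -1 → ((3*n > 5 ∨ h ≥ 2*a[4]) ∧ (2*val = -1 → ((3*n > 5 ∨ h ≥ 2*a[4]) ∧ (¬(2*val = -1)) ∧ (2*h ≠ -3 → val ≥ 0) ∧ (((n < 3*vec[4] + 2*store(a, n + 1, h + 3)[n + 4] + 1 ∧ n < vec[n + 1] + vec[n + 4] - 7) → (5*n ≠ 3*val - 4 ∨ 3*store(a, n + 1, h + 3)[1] < -2)) → ((2*n ≠ -13 ∨ store(a, n + 1, h + 3)[4] < 0) → 2*n = -8)))) ∧ ((¬(2*val = -1)) → ((2*h ≠ -3 → val ≥ 0) ∧ (((n < 3*vec[4] + 2*store(a, n + 1, h + 3)[n + 4] + 1 ∧ n < vec[n + 1] + vec[n + 4] - 7) → (5*n ≠ 3*val - 4 ∨ 3*store(a, n + 1, h + 3)[1] < -2)) → ((2*n ≠ -13 ∨ store(a, n + 1, h + 3)[4] < 0) → 2*n = -8)))))) ∧ ((¬(2*val = -1)) → ((2*h ≠ -3 → val ≥ 0) ∧ (((n < 3*vec[4] + 2*store(a, n + 1, h + 3)[n + 4] + 1 ∧ n < vec[n + 1] + vec[n + 4] - 7) → (5*n ≠ 3*val - 4 ∨ 3*store(a, n + 1, h + 3)[1] < -2)) → ((2*n ≠ -13 ∨ store(a, n + 1, h + 3)[4] < 0) → 2*n = -8)))))) ∧ ((¬(2*val = -1)) → ((2*h ≠ -3 → val ≥ 0) ∧ (((n < 3*vec[4] + 2*store(a, n + 1, h + 3)[n + 4] + 1 ∧ n < vec[n + 1] + vec[n + 4] - 7) → (5*n ≠ 3*val - 4 ∨ 3*store(a, n + 1, h + 3)[1] < -2)) → ((2*n ≠ -13 ∨ store(a, n + 1, h + 3)[4] < 0) → 2*n = -8)))).
Check whether (((n < 3*vec[4] + 2*store(a, n + 1, h + 3)[n + 4] + 1 ∧ n < vec[n + 1] + vec[n + 4] - 7) → (5*n ≠ -4 ∨ 3*store(a, n + 1, h + 3)[1] < -2)) → ((2*n ≠ -13 ∨ store(a, n + 1, h + 3)[4] < 0) → 2*n = -8)) ∧ val = 0 implies it.
Every state satisfying the precondition satisfies the weakest precondition: the implication holds.
Answer: valid
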